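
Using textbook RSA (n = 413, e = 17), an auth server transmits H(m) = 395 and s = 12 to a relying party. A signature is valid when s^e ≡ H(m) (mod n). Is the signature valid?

valid

s^17 mod 413 = 395
s^17 mod 413 = 395 matches H(m).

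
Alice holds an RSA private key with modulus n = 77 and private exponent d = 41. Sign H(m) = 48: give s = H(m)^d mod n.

48

(H(m))^2 ≡ 48^2 = 2304 ≡ 71
(H(m))^4 ≡ 71^2 = 5041 ≡ 36
(H(m))^8 ≡ 36^2 = 1296 ≡ 64
(H(m))^16 ≡ 64^2 = 4096 ≡ 15
(H(m))^32 ≡ 15^2 = 225 ≡ 71
41 = 32 + 8 + 1, so (H(m))^41 ≡ 71·64·48 ≡ 48 (mod 77)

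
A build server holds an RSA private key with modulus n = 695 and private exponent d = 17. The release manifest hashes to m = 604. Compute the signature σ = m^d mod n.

m^2 ≡ 604^2 = 364816 ≡ 636
m^4 ≡ 636^2 = 404496 ≡ 6
m^8 ≡ 6^2 = 36
m^16 ≡ 36^2 = 1296 ≡ 601
17 = 16 + 1, so m^17 ≡ 601·604 ≡ 214 (mod 695)

214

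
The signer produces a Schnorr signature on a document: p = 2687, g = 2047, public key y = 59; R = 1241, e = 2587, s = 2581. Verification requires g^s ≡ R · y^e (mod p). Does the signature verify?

g^s mod p:
2047^2581 mod 2687 = 607
R · y^e mod p:
59^2587 mod 2687 = 338
1241·338 = 419458 ≡ 286 (mod 2687)
607 ≠ 286; the check fails.

does not verify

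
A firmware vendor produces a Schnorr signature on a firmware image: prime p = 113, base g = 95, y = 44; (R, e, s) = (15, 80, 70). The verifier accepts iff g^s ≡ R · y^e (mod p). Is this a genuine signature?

genuine

g^s mod p:
95^2 = 9025 ≡ 98
95^4 ≡ 98^2 = 9604 ≡ 112
95^8 ≡ 112^2 = 12544 ≡ 1
95^16 ≡ 1^2 = 1
95^32 ≡ 1^2 = 1
95^64 ≡ 1^2 = 1
70 = 64 + 4 + 2, so 95^70 ≡ 1·112·98 ≡ 15 (mod 113)
R · y^e mod p:
44^2 = 1936 ≡ 15
44^4 ≡ 15^2 = 225 ≡ 112
44^8 ≡ 112^2 = 12544 ≡ 1
44^16 ≡ 1^2 = 1
44^32 ≡ 1^2 = 1
44^64 ≡ 1^2 = 1
80 = 64 + 16, so 44^80 ≡ 1·1 ≡ 1 (mod 113)
15·1 = 15 ≡ 15 (mod 113)
15 ≡ 15 (mod 113); signature holds.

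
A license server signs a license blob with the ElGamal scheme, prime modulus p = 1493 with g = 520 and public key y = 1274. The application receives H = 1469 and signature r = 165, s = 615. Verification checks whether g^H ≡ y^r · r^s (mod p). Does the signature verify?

verifies

Left side g^H mod p:
520^2 = 270400 ≡ 167
520^4 ≡ 167^2 = 27889 ≡ 1015
520^8 ≡ 1015^2 = 1030225 ≡ 55
520^16 ≡ 55^2 = 3025 ≡ 39
520^32 ≡ 39^2 = 1521 ≡ 28
520^64 ≡ 28^2 = 784
520^128 ≡ 784^2 = 614656 ≡ 1033
520^256 ≡ 1033^2 = 1067089 ≡ 1087
520^512 ≡ 1087^2 = 1181569 ≡ 606
520^1024 ≡ 606^2 = 367236 ≡ 1451
1469 = 1024 + 256 + 128 + 32 + 16 + 8 + 4 + 1, so 520^1469 ≡ 1451·1087·1033·28·39·55·1015·520 ≡ 1448 (mod 1493)
Right side y^r · r^s mod p:
1274^2 = 1623076 ≡ 185
1274^4 ≡ 185^2 = 34225 ≡ 1379
1274^8 ≡ 1379^2 = 1901641 ≡ 1052
1274^16 ≡ 1052^2 = 1106704 ≡ 391
1274^32 ≡ 391^2 = 152881 ≡ 595
1274^64 ≡ 595^2 = 354025 ≡ 184
1274^128 ≡ 184^2 = 33856 ≡ 1010
165 = 128 + 32 + 4 + 1, so 1274^165 ≡ 1010·595·1379·1274 ≡ 949 (mod 1493)
165^2 = 27225 ≡ 351
165^4 ≡ 351^2 = 123201 ≡ 775
165^8 ≡ 775^2 = 600625 ≡ 439
165^16 ≡ 439^2 = 192721 ≡ 124
165^32 ≡ 124^2 = 15376 ≡ 446
165^64 ≡ 446^2 = 198916 ≡ 347
165^128 ≡ 347^2 = 120409 ≡ 969
165^256 ≡ 969^2 = 938961 ≡ 1357
165^512 ≡ 1357^2 = 1841449 ≡ 580
615 = 512 + 64 + 32 + 4 + 2 + 1, so 165^615 ≡ 580·347·446·775·351·165 ≡ 1161 (mod 1493)
949·1161 = 1101789 ≡ 1448 (mod 1493)
1448 ≡ 1448 (mod 1493), so the signature is genuine.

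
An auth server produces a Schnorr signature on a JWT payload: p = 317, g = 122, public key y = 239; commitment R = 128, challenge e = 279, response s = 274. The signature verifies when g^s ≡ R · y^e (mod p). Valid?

yes

g^s mod p:
122^2 = 14884 ≡ 302
122^4 ≡ 302^2 = 91204 ≡ 225
122^8 ≡ 225^2 = 50625 ≡ 222
122^16 ≡ 222^2 = 49284 ≡ 149
122^32 ≡ 149^2 = 22201 ≡ 11
122^64 ≡ 11^2 = 121
122^128 ≡ 121^2 = 14641 ≡ 59
122^256 ≡ 59^2 = 3481 ≡ 311
274 = 256 + 16 + 2, so 122^274 ≡ 311·149·302 ≡ 96 (mod 317)
R · y^e mod p:
239^2 = 57121 ≡ 61
239^4 ≡ 61^2 = 3721 ≡ 234
239^8 ≡ 234^2 = 54756 ≡ 232
239^16 ≡ 232^2 = 53824 ≡ 251
239^32 ≡ 251^2 = 63001 ≡ 235
239^64 ≡ 235^2 = 55225 ≡ 67
239^128 ≡ 67^2 = 4489 ≡ 51
239^256 ≡ 51^2 = 2601 ≡ 65
279 = 256 + 16 + 4 + 2 + 1, so 239^279 ≡ 65·251·234·61·239 ≡ 80 (mod 317)
128·80 = 10240 ≡ 96 (mod 317)
96 ≡ 96 (mod 317); signature holds.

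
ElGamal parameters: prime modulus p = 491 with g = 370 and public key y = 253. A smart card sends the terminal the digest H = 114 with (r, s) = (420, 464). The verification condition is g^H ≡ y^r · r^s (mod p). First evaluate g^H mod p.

370^114 mod 491 = 465

465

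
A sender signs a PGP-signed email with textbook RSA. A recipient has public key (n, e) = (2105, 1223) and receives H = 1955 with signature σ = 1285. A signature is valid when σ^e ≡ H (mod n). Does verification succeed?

passes

Squares mod 2105: σ^1≡1285, σ^2≡905, σ^4≡180, σ^8≡825, σ^16≡710, σ^32≡1005, σ^64≡1730, σ^128≡1695, σ^256≡1805, σ^512≡1590, σ^1024≡2100
1223 = 1024 + 128 + 64 + 4 + 2 + 1, so σ^1223 ≡ 2100·1695·1730·180·905·1285 ≡ 1955 (mod 2105)
1955 = H, so the signature checks out.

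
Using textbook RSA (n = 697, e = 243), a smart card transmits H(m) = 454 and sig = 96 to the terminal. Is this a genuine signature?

forged

Squares mod 697: sig^1≡96, sig^2≡155, sig^4≡327, sig^8≡288, sig^16≡1, sig^32≡1, sig^64≡1, sig^128≡1
243 = 128 + 64 + 32 + 16 + 2 + 1, so sig^243 ≡ 1·1·1·1·155·96 ≡ 243 (mod 697)
The recovered value 243 does not match the digest 454.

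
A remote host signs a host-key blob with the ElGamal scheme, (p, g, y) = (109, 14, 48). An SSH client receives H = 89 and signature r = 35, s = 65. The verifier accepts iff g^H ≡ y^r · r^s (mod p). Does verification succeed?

Left side g^H mod p:
14^2 = 196 ≡ 87
14^4 ≡ 87^2 = 7569 ≡ 48
14^8 ≡ 48^2 = 2304 ≡ 15
14^16 ≡ 15^2 = 225 ≡ 7
14^32 ≡ 7^2 = 49
14^64 ≡ 49^2 = 2401 ≡ 3
89 = 64 + 16 + 8 + 1, so 14^89 ≡ 3·7·15·14 ≡ 50 (mod 109)
Right side y^r · r^s mod p:
48^2 = 2304 ≡ 15
48^4 ≡ 15^2 = 225 ≡ 7
48^8 ≡ 7^2 = 49
48^16 ≡ 49^2 = 2401 ≡ 3
48^32 ≡ 3^2 = 9
35 = 32 + 2 + 1, so 48^35 ≡ 9·15·48 ≡ 49 (mod 109)
35^2 = 1225 ≡ 26
35^4 ≡ 26^2 = 676 ≡ 22
35^8 ≡ 22^2 = 484 ≡ 48
35^16 ≡ 48^2 = 2304 ≡ 15
35^32 ≡ 15^2 = 225 ≡ 7
35^64 ≡ 7^2 = 49
65 = 64 + 1, so 35^65 ≡ 49·35 ≡ 80 (mod 109)
49·80 = 3920 ≡ 105 (mod 109)
50 ≠ 105, so verification fails.

fails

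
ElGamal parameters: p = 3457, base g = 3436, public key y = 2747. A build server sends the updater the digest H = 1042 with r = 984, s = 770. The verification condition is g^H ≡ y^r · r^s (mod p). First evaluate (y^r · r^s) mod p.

202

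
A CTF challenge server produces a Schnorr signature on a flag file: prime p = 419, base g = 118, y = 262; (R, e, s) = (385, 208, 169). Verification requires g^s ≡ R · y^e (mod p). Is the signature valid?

g^s mod p:
118^2 = 13924 ≡ 97
118^4 ≡ 97^2 = 9409 ≡ 191
118^8 ≡ 191^2 = 36481 ≡ 28
118^16 ≡ 28^2 = 784 ≡ 365
118^32 ≡ 365^2 = 133225 ≡ 402
118^64 ≡ 402^2 = 161604 ≡ 289
118^128 ≡ 289^2 = 83521 ≡ 140
169 = 128 + 32 + 8 + 1, so 118^169 ≡ 140·402·28·118 ≡ 272 (mod 419)
R · y^e mod p:
262^2 = 68644 ≡ 347
262^4 ≡ 347^2 = 120409 ≡ 156
262^8 ≡ 156^2 = 24336 ≡ 34
262^16 ≡ 34^2 = 1156 ≡ 318
262^32 ≡ 318^2 = 101124 ≡ 145
262^64 ≡ 145^2 = 21025 ≡ 75
262^128 ≡ 75^2 = 5625 ≡ 178
208 = 128 + 64 + 16, so 262^208 ≡ 178·75·318 ≡ 411 (mod 419)
385·411 = 158235 ≡ 272 (mod 419)
272 ≡ 272 (mod 419); signature holds.

valid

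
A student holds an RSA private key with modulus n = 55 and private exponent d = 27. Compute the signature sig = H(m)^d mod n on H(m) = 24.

(H(m))^2 ≡ 24^2 = 576 ≡ 26
(H(m))^4 ≡ 26^2 = 676 ≡ 16
(H(m))^8 ≡ 16^2 = 256 ≡ 36
(H(m))^16 ≡ 36^2 = 1296 ≡ 31
27 = 16 + 8 + 2 + 1, so (H(m))^27 ≡ 31·36·26·24 ≡ 29 (mod 55)

29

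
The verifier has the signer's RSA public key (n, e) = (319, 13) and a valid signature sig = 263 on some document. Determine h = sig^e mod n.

sig^2 ≡ 263^2 = 69169 ≡ 265
sig^4 ≡ 265^2 = 70225 ≡ 45
sig^8 ≡ 45^2 = 2025 ≡ 111
13 = 8 + 4 + 1, so sig^13 ≡ 111·45·263 ≡ 43 (mod 319)

43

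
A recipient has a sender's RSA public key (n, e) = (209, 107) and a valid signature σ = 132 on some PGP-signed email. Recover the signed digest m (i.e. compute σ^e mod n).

132

σ^2 ≡ 132^2 = 17424 ≡ 77
σ^4 ≡ 77^2 = 5929 ≡ 77
σ^8 ≡ 77^2 = 5929 ≡ 77
σ^16 ≡ 77^2 = 5929 ≡ 77
σ^32 ≡ 77^2 = 5929 ≡ 77
σ^64 ≡ 77^2 = 5929 ≡ 77
107 = 64 + 32 + 8 + 2 + 1, so σ^107 ≡ 77·77·77·77·132 ≡ 132 (mod 209)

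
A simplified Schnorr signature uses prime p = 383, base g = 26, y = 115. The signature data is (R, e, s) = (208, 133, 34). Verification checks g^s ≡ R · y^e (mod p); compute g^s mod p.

26^2 = 676 ≡ 293
26^4 ≡ 293^2 = 85849 ≡ 57
26^8 ≡ 57^2 = 3249 ≡ 185
26^16 ≡ 185^2 = 34225 ≡ 138
26^32 ≡ 138^2 = 19044 ≡ 277
34 = 32 + 2, so 26^34 ≡ 277·293 ≡ 348 (mod 383)

348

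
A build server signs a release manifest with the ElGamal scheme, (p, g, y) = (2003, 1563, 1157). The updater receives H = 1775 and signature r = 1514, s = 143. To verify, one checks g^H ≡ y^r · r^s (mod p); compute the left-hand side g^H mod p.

1563^2 = 2442969 ≡ 1312
1563^4 ≡ 1312^2 = 1721344 ≡ 767
1563^8 ≡ 767^2 = 588289 ≡ 1410
1563^16 ≡ 1410^2 = 1988100 ≡ 1124
1563^32 ≡ 1124^2 = 1263376 ≡ 1486
1563^64 ≡ 1486^2 = 2208196 ≡ 890
1563^128 ≡ 890^2 = 792100 ≡ 915
1563^256 ≡ 915^2 = 837225 ≡ 1974
1563^512 ≡ 1974^2 = 3896676 ≡ 841
1563^1024 ≡ 841^2 = 707281 ≡ 222
1775 = 1024 + 512 + 128 + 64 + 32 + 8 + 4 + 2 + 1, so 1563^1775 ≡ 222·841·915·890·1486·1410·767·1312·1563 ≡ 729 (mod 2003)

729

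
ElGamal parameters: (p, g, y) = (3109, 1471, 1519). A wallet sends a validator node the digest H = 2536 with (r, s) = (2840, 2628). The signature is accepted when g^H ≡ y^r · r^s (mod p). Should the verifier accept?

Left side g^H mod p:
1471^2 = 2163841 ≡ 3086
1471^4 ≡ 3086^2 = 9523396 ≡ 529
1471^8 ≡ 529^2 = 279841 ≡ 31
1471^16 ≡ 31^2 = 961
1471^32 ≡ 961^2 = 923521 ≡ 148
1471^64 ≡ 148^2 = 21904 ≡ 141
1471^128 ≡ 141^2 = 19881 ≡ 1227
1471^256 ≡ 1227^2 = 1505529 ≡ 773
1471^512 ≡ 773^2 = 597529 ≡ 601
1471^1024 ≡ 601^2 = 361201 ≡ 557
1471^2048 ≡ 557^2 = 310249 ≡ 2458
2536 = 2048 + 256 + 128 + 64 + 32 + 8, so 1471^2536 ≡ 2458·773·1227·141·148·31 ≡ 2685 (mod 3109)
Right side y^r · r^s mod p:
1519^2 = 2307361 ≡ 483
1519^4 ≡ 483^2 = 233289 ≡ 114
1519^8 ≡ 114^2 = 12996 ≡ 560
1519^16 ≡ 560^2 = 313600 ≡ 2700
1519^32 ≡ 2700^2 = 7290000 ≡ 2504
1519^64 ≡ 2504^2 = 6270016 ≡ 2272
1519^128 ≡ 2272^2 = 5161984 ≡ 1044
1519^256 ≡ 1044^2 = 1089936 ≡ 1786
1519^512 ≡ 1786^2 = 3189796 ≡ 3071
1519^1024 ≡ 3071^2 = 9431041 ≡ 1444
1519^2048 ≡ 1444^2 = 2085136 ≡ 2106
2840 = 2048 + 512 + 256 + 16 + 8, so 1519^2840 ≡ 2106·3071·1786·2700·560 ≡ 530 (mod 3109)
2840^2 = 8065600 ≡ 854
2840^4 ≡ 854^2 = 729316 ≡ 1810
2840^8 ≡ 1810^2 = 3276100 ≡ 2323
2840^16 ≡ 2323^2 = 5396329 ≡ 2214
2840^32 ≡ 2214^2 = 4901796 ≡ 2012
2840^64 ≡ 2012^2 = 4048144 ≡ 226
2840^128 ≡ 226^2 = 51076 ≡ 1332
2840^256 ≡ 1332^2 = 1774224 ≡ 2094
2840^512 ≡ 2094^2 = 4384836 ≡ 1146
2840^1024 ≡ 1146^2 = 1313316 ≡ 1318
2840^2048 ≡ 1318^2 = 1737124 ≡ 2302
2628 = 2048 + 512 + 64 + 4, so 2840^2628 ≡ 2302·1146·226·1810 ≡ 2910 (mod 3109)
530·2910 = 1542300 ≡ 236 (mod 3109)
2685 ≠ 236, so verification fails.

reject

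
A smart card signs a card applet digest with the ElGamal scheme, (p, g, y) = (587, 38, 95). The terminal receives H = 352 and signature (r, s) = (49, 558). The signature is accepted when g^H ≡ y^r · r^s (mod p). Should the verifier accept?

accept

Left side g^H mod p:
38^2 = 1444 ≡ 270
38^4 ≡ 270^2 = 72900 ≡ 112
38^8 ≡ 112^2 = 12544 ≡ 217
38^16 ≡ 217^2 = 47089 ≡ 129
38^32 ≡ 129^2 = 16641 ≡ 205
38^64 ≡ 205^2 = 42025 ≡ 348
38^128 ≡ 348^2 = 121104 ≡ 182
38^256 ≡ 182^2 = 33124 ≡ 252
352 = 256 + 64 + 32, so 38^352 ≡ 252·348·205 ≡ 218 (mod 587)
Right side y^r · r^s mod p:
95^2 = 9025 ≡ 220
95^4 ≡ 220^2 = 48400 ≡ 266
95^8 ≡ 266^2 = 70756 ≡ 316
95^16 ≡ 316^2 = 99856 ≡ 66
95^32 ≡ 66^2 = 4356 ≡ 247
49 = 32 + 16 + 1, so 95^49 ≡ 247·66·95 ≡ 184 (mod 587)
49^2 = 2401 ≡ 53
49^4 ≡ 53^2 = 2809 ≡ 461
49^8 ≡ 461^2 = 212521 ≡ 27
49^16 ≡ 27^2 = 729 ≡ 142
49^32 ≡ 142^2 = 20164 ≡ 206
49^64 ≡ 206^2 = 42436 ≡ 172
49^128 ≡ 172^2 = 29584 ≡ 234
49^256 ≡ 234^2 = 54756 ≡ 165
49^512 ≡ 165^2 = 27225 ≡ 223
558 = 512 + 32 + 8 + 4 + 2, so 49^558 ≡ 223·206·27·461·53 ≡ 518 (mod 587)
184·518 = 95312 ≡ 218 (mod 587)
218 ≡ 218 (mod 587), so the signature is genuine.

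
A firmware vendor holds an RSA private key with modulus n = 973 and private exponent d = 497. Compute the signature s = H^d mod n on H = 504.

301

H^2 ≡ 504^2 = 254016 ≡ 63
H^4 ≡ 63^2 = 3969 ≡ 77
H^8 ≡ 77^2 = 5929 ≡ 91
H^16 ≡ 91^2 = 8281 ≡ 497
H^32 ≡ 497^2 = 247009 ≡ 840
H^64 ≡ 840^2 = 705600 ≡ 175
H^128 ≡ 175^2 = 30625 ≡ 462
H^256 ≡ 462^2 = 213444 ≡ 357
497 = 256 + 128 + 64 + 32 + 16 + 1, so H^497 ≡ 357·462·175·840·497·504 ≡ 301 (mod 973)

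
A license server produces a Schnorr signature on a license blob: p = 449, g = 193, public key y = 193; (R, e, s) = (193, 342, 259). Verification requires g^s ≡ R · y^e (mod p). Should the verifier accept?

accept

g^s mod p:
193^2 = 37249 ≡ 431
193^4 ≡ 431^2 = 185761 ≡ 324
193^8 ≡ 324^2 = 104976 ≡ 359
193^16 ≡ 359^2 = 128881 ≡ 18
193^32 ≡ 18^2 = 324
193^64 ≡ 324^2 = 104976 ≡ 359
193^128 ≡ 359^2 = 128881 ≡ 18
193^256 ≡ 18^2 = 324
259 = 256 + 2 + 1, so 193^259 ≡ 324·431·193 ≡ 67 (mod 449)
R · y^e mod p:
193^2 = 37249 ≡ 431
193^4 ≡ 431^2 = 185761 ≡ 324
193^8 ≡ 324^2 = 104976 ≡ 359
193^16 ≡ 359^2 = 128881 ≡ 18
193^32 ≡ 18^2 = 324
193^64 ≡ 324^2 = 104976 ≡ 359
193^128 ≡ 359^2 = 128881 ≡ 18
193^256 ≡ 18^2 = 324
342 = 256 + 64 + 16 + 4 + 2, so 193^342 ≡ 324·359·18·324·431 ≡ 5 (mod 449)
193·5 = 965 ≡ 67 (mod 449)
67 ≡ 67 (mod 449); signature holds.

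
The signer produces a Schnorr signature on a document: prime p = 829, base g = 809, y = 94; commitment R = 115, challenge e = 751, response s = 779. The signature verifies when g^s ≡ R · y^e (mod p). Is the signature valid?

invalid

g^s mod p:
809^2 = 654481 ≡ 400
809^4 ≡ 400^2 = 160000 ≡ 3
809^8 ≡ 3^2 = 9
809^16 ≡ 9^2 = 81
809^32 ≡ 81^2 = 6561 ≡ 758
809^64 ≡ 758^2 = 574564 ≡ 67
809^128 ≡ 67^2 = 4489 ≡ 344
809^256 ≡ 344^2 = 118336 ≡ 618
809^512 ≡ 618^2 = 381924 ≡ 584
779 = 512 + 256 + 8 + 2 + 1, so 809^779 ≡ 584·618·9·400·809 ≡ 55 (mod 829)
R · y^e mod p:
94^2 = 8836 ≡ 546
94^4 ≡ 546^2 = 298116 ≡ 505
94^8 ≡ 505^2 = 255025 ≡ 522
94^16 ≡ 522^2 = 272484 ≡ 572
94^32 ≡ 572^2 = 327184 ≡ 558
94^64 ≡ 558^2 = 311364 ≡ 489
94^128 ≡ 489^2 = 239121 ≡ 369
94^256 ≡ 369^2 = 136161 ≡ 205
94^512 ≡ 205^2 = 42025 ≡ 575
751 = 512 + 128 + 64 + 32 + 8 + 4 + 2 + 1, so 94^751 ≡ 575·369·489·558·522·505·546·94 ≡ 27 (mod 829)
115·27 = 3105 ≡ 618 (mod 829)
55 ≠ 618; the check fails.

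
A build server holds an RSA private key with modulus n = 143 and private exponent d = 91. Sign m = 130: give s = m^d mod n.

130

Squares mod 143: m^1≡130, m^2≡26, m^4≡104, m^8≡91, m^16≡130, m^32≡26, m^64≡104
91 = 64 + 16 + 8 + 2 + 1, so m^91 ≡ 104·130·91·26·130 ≡ 130 (mod 143)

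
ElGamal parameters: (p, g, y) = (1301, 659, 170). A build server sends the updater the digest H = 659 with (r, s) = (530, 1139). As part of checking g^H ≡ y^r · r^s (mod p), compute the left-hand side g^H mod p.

659^2 = 434281 ≡ 1048
659^4 ≡ 1048^2 = 1098304 ≡ 260
659^8 ≡ 260^2 = 67600 ≡ 1249
659^16 ≡ 1249^2 = 1560001 ≡ 102
659^32 ≡ 102^2 = 10404 ≡ 1297
659^64 ≡ 1297^2 = 1682209 ≡ 16
659^128 ≡ 16^2 = 256
659^256 ≡ 256^2 = 65536 ≡ 486
659^512 ≡ 486^2 = 236196 ≡ 715
659 = 512 + 128 + 16 + 2 + 1, so 659^659 ≡ 715·256·102·1048·659 ≡ 442 (mod 1301)

442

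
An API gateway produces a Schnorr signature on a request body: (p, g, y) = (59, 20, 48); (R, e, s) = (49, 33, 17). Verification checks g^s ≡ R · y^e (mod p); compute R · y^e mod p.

Squares mod 59: 48^1≡48, 48^2≡3, 48^4≡9, 48^8≡22, 48^16≡12, 48^32≡26
33 = 32 + 1, so 48^33 ≡ 26·48 ≡ 9 (mod 59)
R · y^e ≡ 49·9 = 441 ≡ 28 (mod 59)

28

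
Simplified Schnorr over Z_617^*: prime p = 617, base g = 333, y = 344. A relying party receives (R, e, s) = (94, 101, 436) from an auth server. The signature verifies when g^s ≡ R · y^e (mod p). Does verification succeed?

fails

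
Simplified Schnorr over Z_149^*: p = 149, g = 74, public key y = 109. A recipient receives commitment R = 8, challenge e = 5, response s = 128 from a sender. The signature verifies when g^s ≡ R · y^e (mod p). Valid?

g^s mod p:
74^2 = 5476 ≡ 112
74^4 ≡ 112^2 = 12544 ≡ 28
74^8 ≡ 28^2 = 784 ≡ 39
74^16 ≡ 39^2 = 1521 ≡ 31
74^32 ≡ 31^2 = 961 ≡ 67
74^64 ≡ 67^2 = 4489 ≡ 19
74^128 ≡ 19^2 = 361 ≡ 63
R · y^e mod p:
109^2 = 11881 ≡ 110
109^4 ≡ 110^2 = 12100 ≡ 31
5 = 4 + 1, so 109^5 ≡ 31·109 ≡ 101 (mod 149)
8·101 = 808 ≡ 63 (mod 149)
63 ≡ 63 (mod 149); signature holds.

yes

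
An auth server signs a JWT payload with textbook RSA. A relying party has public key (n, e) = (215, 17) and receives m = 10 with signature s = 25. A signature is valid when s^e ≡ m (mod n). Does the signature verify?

verifies

s^17 mod 215 = 10
Since 10 equals the digest 10, verification succeeds.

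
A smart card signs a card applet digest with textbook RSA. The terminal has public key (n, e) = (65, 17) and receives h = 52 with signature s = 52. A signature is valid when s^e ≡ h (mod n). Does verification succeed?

s^2 ≡ 52^2 = 2704 ≡ 39
s^4 ≡ 39^2 = 1521 ≡ 26
s^8 ≡ 26^2 = 676 ≡ 26
s^16 ≡ 26^2 = 676 ≡ 26
17 = 16 + 1, so s^17 ≡ 26·52 ≡ 52 (mod 65)
52 = h, so the signature checks out.

passes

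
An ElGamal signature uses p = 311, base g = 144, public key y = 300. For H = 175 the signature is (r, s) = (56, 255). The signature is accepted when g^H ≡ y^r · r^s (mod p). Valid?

Left side g^H mod p:
Squares mod 311: 144^1≡144, 144^2≡210, 144^4≡249, 144^8≡112, 144^16≡104, 144^32≡242, 144^64≡96, 144^128≡197
175 = 128 + 32 + 8 + 4 + 2 + 1, so 144^175 ≡ 197·242·112·249·210·144 ≡ 83 (mod 311)
Right side y^r · r^s mod p:
Squares mod 311: 300^1≡300, 300^2≡121, 300^4≡24, 300^8≡265, 300^16≡250, 300^32≡300
56 = 32 + 16 + 8, so 300^56 ≡ 300·250·265 ≡ 234 (mod 311)
Squares mod 311: 56^1≡56, 56^2≡26, 56^4≡54, 56^8≡117, 56^16≡5, 56^32≡25, 56^64≡3, 56^128≡9
255 = 128 + 64 + 32 + 16 + 8 + 4 + 2 + 1, so 56^255 ≡ 9·3·25·5·117·54·26·56 ≡ 7 (mod 311)
234·7 = 1638 ≡ 83 (mod 311)
83 ≡ 83 (mod 311), so the signature is genuine.

yes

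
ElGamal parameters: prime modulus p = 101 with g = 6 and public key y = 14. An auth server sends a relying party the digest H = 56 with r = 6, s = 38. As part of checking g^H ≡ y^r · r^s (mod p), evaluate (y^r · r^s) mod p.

14^2 = 196 ≡ 95
14^4 ≡ 95^2 = 9025 ≡ 36
6 = 4 + 2, so 14^6 ≡ 36·95 ≡ 87 (mod 101)
6^2 = 36
6^4 ≡ 36^2 = 1296 ≡ 84
6^8 ≡ 84^2 = 7056 ≡ 87
6^16 ≡ 87^2 = 7569 ≡ 95
6^32 ≡ 95^2 = 9025 ≡ 36
38 = 32 + 4 + 2, so 6^38 ≡ 36·84·36 ≡ 87 (mod 101)
y^r · r^s ≡ 87·87 = 7569 ≡ 95 (mod 101)

95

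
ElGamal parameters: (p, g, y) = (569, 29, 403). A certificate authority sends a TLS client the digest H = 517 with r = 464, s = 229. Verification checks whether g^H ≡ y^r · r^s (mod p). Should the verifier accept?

accept

Left side g^H mod p:
29^517 mod 569 = 39
Right side y^r · r^s mod p:
403^464 mod 569 = 482
464^229 mod 569 = 235
482·235 = 113270 ≡ 39 (mod 569)
39 ≡ 39 (mod 569), so the signature is genuine.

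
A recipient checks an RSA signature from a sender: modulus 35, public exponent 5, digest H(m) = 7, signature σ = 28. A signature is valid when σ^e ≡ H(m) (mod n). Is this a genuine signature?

forged

σ^2 ≡ 28^2 = 784 ≡ 14
σ^4 ≡ 14^2 = 196 ≡ 21
5 = 4 + 1, so σ^5 ≡ 21·28 ≡ 28 (mod 35)
28 ≠ 7, so verification fails.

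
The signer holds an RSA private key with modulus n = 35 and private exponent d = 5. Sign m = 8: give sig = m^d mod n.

8

m^5 mod 35 = 8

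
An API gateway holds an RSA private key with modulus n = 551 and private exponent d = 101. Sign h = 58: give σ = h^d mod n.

58

h^2 ≡ 58^2 = 3364 ≡ 58
h^4 ≡ 58^2 = 3364 ≡ 58
h^8 ≡ 58^2 = 3364 ≡ 58
h^16 ≡ 58^2 = 3364 ≡ 58
h^32 ≡ 58^2 = 3364 ≡ 58
h^64 ≡ 58^2 = 3364 ≡ 58
101 = 64 + 32 + 4 + 1, so h^101 ≡ 58·58·58·58 ≡ 58 (mod 551)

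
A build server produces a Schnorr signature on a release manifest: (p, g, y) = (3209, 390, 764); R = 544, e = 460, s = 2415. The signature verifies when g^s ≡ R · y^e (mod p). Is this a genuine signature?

genuine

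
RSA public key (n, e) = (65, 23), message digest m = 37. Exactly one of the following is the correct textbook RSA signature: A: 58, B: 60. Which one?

Candidate A: 58^2 = 3364 ≡ 49; 58^4 ≡ 49^2 = 2401 ≡ 61; 58^8 ≡ 61^2 = 3721 ≡ 16; 58^16 ≡ 16^2 = 256 ≡ 61; 23 = 16 + 4 + 2 + 1, so 58^23 ≡ 61·61·49·58 ≡ 37 (mod 65)
  → matches m = 37
Candidate B: 60^2 = 3600 ≡ 25; 60^4 ≡ 25^2 = 625 ≡ 40; 60^8 ≡ 40^2 = 1600 ≡ 40; 60^16 ≡ 40^2 = 1600 ≡ 40; 23 = 16 + 4 + 2 + 1, so 60^23 ≡ 40·40·25·60 ≡ 5 (mod 65)

A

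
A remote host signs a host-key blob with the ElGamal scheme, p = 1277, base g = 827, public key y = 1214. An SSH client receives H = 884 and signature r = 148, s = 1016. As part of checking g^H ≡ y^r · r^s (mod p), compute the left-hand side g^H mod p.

918

827^2 = 683929 ≡ 734
827^4 ≡ 734^2 = 538756 ≡ 1139
827^8 ≡ 1139^2 = 1297321 ≡ 1166
827^16 ≡ 1166^2 = 1359556 ≡ 828
827^32 ≡ 828^2 = 685584 ≡ 1112
827^64 ≡ 1112^2 = 1236544 ≡ 408
827^128 ≡ 408^2 = 166464 ≡ 454
827^256 ≡ 454^2 = 206116 ≡ 519
827^512 ≡ 519^2 = 269361 ≡ 1191
884 = 512 + 256 + 64 + 32 + 16 + 4, so 827^884 ≡ 1191·519·408·1112·828·1139 ≡ 918 (mod 1277)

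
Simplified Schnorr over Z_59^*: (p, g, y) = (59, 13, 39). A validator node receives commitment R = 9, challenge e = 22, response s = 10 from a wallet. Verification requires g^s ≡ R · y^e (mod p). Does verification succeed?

passes

g^s mod p:
13^2 = 169 ≡ 51
13^4 ≡ 51^2 = 2601 ≡ 5
13^8 ≡ 5^2 = 25
10 = 8 + 2, so 13^10 ≡ 25·51 ≡ 36 (mod 59)
R · y^e mod p:
39^2 = 1521 ≡ 46
39^4 ≡ 46^2 = 2116 ≡ 51
39^8 ≡ 51^2 = 2601 ≡ 5
39^16 ≡ 5^2 = 25
22 = 16 + 4 + 2, so 39^22 ≡ 25·51·46 ≡ 4 (mod 59)
9·4 = 36 ≡ 36 (mod 59)
36 ≡ 36 (mod 59); signature holds.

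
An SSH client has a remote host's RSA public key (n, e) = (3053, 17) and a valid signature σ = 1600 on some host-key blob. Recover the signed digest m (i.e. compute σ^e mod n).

σ^2 ≡ 1600^2 = 2560000 ≡ 1586
σ^4 ≡ 1586^2 = 2515396 ≡ 2777
σ^8 ≡ 2777^2 = 7711729 ≡ 2904
σ^16 ≡ 2904^2 = 8433216 ≡ 830
17 = 16 + 1, so σ^17 ≡ 830·1600 ≡ 2998 (mod 3053)

2998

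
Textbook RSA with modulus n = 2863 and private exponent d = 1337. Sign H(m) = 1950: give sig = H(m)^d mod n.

(H(m))^2 ≡ 1950^2 = 3802500 ≡ 436
(H(m))^4 ≡ 436^2 = 190096 ≡ 1138
(H(m))^8 ≡ 1138^2 = 1295044 ≡ 968
(H(m))^16 ≡ 968^2 = 937024 ≡ 823
(H(m))^32 ≡ 823^2 = 677329 ≡ 1661
(H(m))^64 ≡ 1661^2 = 2758921 ≡ 1852
(H(m))^128 ≡ 1852^2 = 3429904 ≡ 30
(H(m))^256 ≡ 30^2 = 900
(H(m))^512 ≡ 900^2 = 810000 ≡ 2634
(H(m))^1024 ≡ 2634^2 = 6937956 ≡ 907
1337 = 1024 + 256 + 32 + 16 + 8 + 1, so (H(m))^1337 ≡ 907·900·1661·823·968·1950 ≡ 1066 (mod 2863)

1066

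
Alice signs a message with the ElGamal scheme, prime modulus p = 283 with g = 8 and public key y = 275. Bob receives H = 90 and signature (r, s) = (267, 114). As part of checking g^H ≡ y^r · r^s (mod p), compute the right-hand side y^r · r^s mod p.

Squares mod 283: 275^1≡275, 275^2≡64, 275^4≡134, 275^8≡127, 275^16≡281, 275^32≡4, 275^64≡16, 275^128≡256, 275^256≡163
267 = 256 + 8 + 2 + 1, so 275^267 ≡ 163·127·64·275 ≡ 4 (mod 283)
Squares mod 283: 267^1≡267, 267^2≡256, 267^4≡163, 267^8≡250, 267^16≡240, 267^32≡151, 267^64≡161
114 = 64 + 32 + 16 + 2, so 267^114 ≡ 161·151·240·256 ≡ 66 (mod 283)
y^r · r^s ≡ 4·66 = 264 ≡ 264 (mod 283)

264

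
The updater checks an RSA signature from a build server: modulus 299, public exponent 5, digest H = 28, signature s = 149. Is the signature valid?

s^2 ≡ 149^2 = 22201 ≡ 75
s^4 ≡ 75^2 = 5625 ≡ 243
5 = 4 + 1, so s^5 ≡ 243·149 ≡ 28 (mod 299)
Since 28 equals the digest 28, verification succeeds.

valid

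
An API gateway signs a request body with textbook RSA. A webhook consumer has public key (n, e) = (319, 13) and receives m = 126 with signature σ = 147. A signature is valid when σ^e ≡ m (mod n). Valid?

no

σ^2 ≡ 147^2 = 21609 ≡ 236
σ^4 ≡ 236^2 = 55696 ≡ 190
σ^8 ≡ 190^2 = 36100 ≡ 53
13 = 8 + 4 + 1, so σ^13 ≡ 53·190·147 ≡ 130 (mod 319)
σ^13 mod 319 = 130, but m = 126.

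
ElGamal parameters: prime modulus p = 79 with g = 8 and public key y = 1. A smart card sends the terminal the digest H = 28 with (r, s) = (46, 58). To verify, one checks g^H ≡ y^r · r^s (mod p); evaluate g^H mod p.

8^28 mod 79 = 64

64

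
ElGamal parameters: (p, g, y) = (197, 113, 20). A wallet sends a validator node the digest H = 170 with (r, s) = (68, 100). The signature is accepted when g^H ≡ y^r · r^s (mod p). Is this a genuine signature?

forged

Left side g^H mod p:
113^2 = 12769 ≡ 161
113^4 ≡ 161^2 = 25921 ≡ 114
113^8 ≡ 114^2 = 12996 ≡ 191
113^16 ≡ 191^2 = 36481 ≡ 36
113^32 ≡ 36^2 = 1296 ≡ 114
113^64 ≡ 114^2 = 12996 ≡ 191
113^128 ≡ 191^2 = 36481 ≡ 36
170 = 128 + 32 + 8 + 2, so 113^170 ≡ 36·114·191·161 ≡ 161 (mod 197)
Right side y^r · r^s mod p:
20^2 = 400 ≡ 6
20^4 ≡ 6^2 = 36
20^8 ≡ 36^2 = 1296 ≡ 114
20^16 ≡ 114^2 = 12996 ≡ 191
20^32 ≡ 191^2 = 36481 ≡ 36
20^64 ≡ 36^2 = 1296 ≡ 114
68 = 64 + 4, so 20^68 ≡ 114·36 ≡ 164 (mod 197)
68^2 = 4624 ≡ 93
68^4 ≡ 93^2 = 8649 ≡ 178
68^8 ≡ 178^2 = 31684 ≡ 164
68^16 ≡ 164^2 = 26896 ≡ 104
68^32 ≡ 104^2 = 10816 ≡ 178
68^64 ≡ 178^2 = 31684 ≡ 164
100 = 64 + 32 + 4, so 68^100 ≡ 164·178·178 ≡ 104 (mod 197)
164·104 = 17056 ≡ 114 (mod 197)
161 ≠ 114, so verification fails.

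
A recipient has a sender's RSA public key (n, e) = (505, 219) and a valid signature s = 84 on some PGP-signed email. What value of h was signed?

Squares mod 505: s^1≡84, s^2≡491, s^4≡196, s^8≡36, s^16≡286, s^32≡491, s^64≡196, s^128≡36
219 = 128 + 64 + 16 + 8 + 2 + 1, so s^219 ≡ 36·196·286·36·491·84 ≡ 499 (mod 505)

499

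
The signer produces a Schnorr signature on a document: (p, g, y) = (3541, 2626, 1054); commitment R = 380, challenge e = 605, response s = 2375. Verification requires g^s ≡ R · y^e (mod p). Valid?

yes

g^s mod p:
Squares mod 3541: 2626^1≡2626, 2626^2≡1549, 2626^4≡2144, 2626^8≡518, 2626^16≡2749, 2626^32≡507, 2626^64≡2097, 2626^128≡3028, 2626^256≡1135, 2626^512≡2842, 2626^1024≡3484, 2626^2048≡3249
2375 = 2048 + 256 + 64 + 4 + 2 + 1, so 2626^2375 ≡ 3249·1135·2097·2144·1549·2626 ≡ 1051 (mod 3541)
R · y^e mod p:
Squares mod 3541: 1054^1≡1054, 1054^2≡2583, 1054^4≡645, 1054^8≡1728, 1054^16≡921, 1054^32≡1942, 1054^64≡199, 1054^128≡650, 1054^256≡1121, 1054^512≡3127
605 = 512 + 64 + 16 + 8 + 4 + 1, so 1054^605 ≡ 3127·199·921·1728·645·1054 ≡ 273 (mod 3541)
380·273 = 103740 ≡ 1051 (mod 3541)
1051 ≡ 1051 (mod 3541); signature holds.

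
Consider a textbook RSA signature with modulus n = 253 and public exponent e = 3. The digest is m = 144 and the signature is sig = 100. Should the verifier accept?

sig^2 ≡ 100^2 = 10000 ≡ 133
3 = 2 + 1, so sig^3 ≡ 133·100 ≡ 144 (mod 253)
Since 144 equals the digest 144, verification succeeds.

accept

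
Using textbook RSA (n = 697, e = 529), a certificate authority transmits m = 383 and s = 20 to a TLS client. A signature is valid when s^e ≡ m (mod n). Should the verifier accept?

reject

Squares mod 697: s^1≡20, s^2≡400, s^4≡387, s^8≡611, s^16≡426, s^32≡256, s^64≡18, s^128≡324, s^256≡426, s^512≡256
529 = 512 + 16 + 1, so s^529 ≡ 256·426·20 ≡ 207 (mod 697)
s^529 mod 697 = 207, but m = 383.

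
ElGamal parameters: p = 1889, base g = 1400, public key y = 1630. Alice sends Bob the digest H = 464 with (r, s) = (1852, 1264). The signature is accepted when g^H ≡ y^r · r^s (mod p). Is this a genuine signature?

genuine

Left side g^H mod p:
1400^2 = 1960000 ≡ 1107
1400^4 ≡ 1107^2 = 1225449 ≡ 1377
1400^8 ≡ 1377^2 = 1896129 ≡ 1462
1400^16 ≡ 1462^2 = 2137444 ≡ 985
1400^32 ≡ 985^2 = 970225 ≡ 1168
1400^64 ≡ 1168^2 = 1364224 ≡ 366
1400^128 ≡ 366^2 = 133956 ≡ 1726
1400^256 ≡ 1726^2 = 2979076 ≡ 123
464 = 256 + 128 + 64 + 16, so 1400^464 ≡ 123·1726·366·985 ≡ 598 (mod 1889)
Right side y^r · r^s mod p:
1630^2 = 2656900 ≡ 966
1630^4 ≡ 966^2 = 933156 ≡ 1879
1630^8 ≡ 1879^2 = 3530641 ≡ 100
1630^16 ≡ 100^2 = 10000 ≡ 555
1630^32 ≡ 555^2 = 308025 ≡ 118
1630^64 ≡ 118^2 = 13924 ≡ 701
1630^128 ≡ 701^2 = 491401 ≡ 261
1630^256 ≡ 261^2 = 68121 ≡ 117
1630^512 ≡ 117^2 = 13689 ≡ 466
1630^1024 ≡ 466^2 = 217156 ≡ 1810
1852 = 1024 + 512 + 256 + 32 + 16 + 8 + 4, so 1630^1852 ≡ 1810·466·117·118·555·100·1879 ≡ 1135 (mod 1889)
1852^2 = 3429904 ≡ 1369
1852^4 ≡ 1369^2 = 1874161 ≡ 273
1852^8 ≡ 273^2 = 74529 ≡ 858
1852^16 ≡ 858^2 = 736164 ≡ 1343
1852^32 ≡ 1343^2 = 1803649 ≡ 1543
1852^64 ≡ 1543^2 = 2380849 ≡ 709
1852^128 ≡ 709^2 = 502681 ≡ 207
1852^256 ≡ 207^2 = 42849 ≡ 1291
1852^512 ≡ 1291^2 = 1666681 ≡ 583
1852^1024 ≡ 583^2 = 339889 ≡ 1758
1264 = 1024 + 128 + 64 + 32 + 16, so 1852^1264 ≡ 1758·207·709·1543·1343 ≡ 846 (mod 1889)
1135·846 = 960210 ≡ 598 (mod 1889)
598 ≡ 598 (mod 1889), so the signature is genuine.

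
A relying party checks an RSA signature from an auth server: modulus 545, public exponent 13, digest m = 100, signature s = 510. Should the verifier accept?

accept

Squares mod 545: s^1≡510, s^2≡135, s^4≡240, s^8≡375
13 = 8 + 4 + 1, so s^13 ≡ 375·240·510 ≡ 100 (mod 545)
Since 100 equals the digest 100, verification succeeds.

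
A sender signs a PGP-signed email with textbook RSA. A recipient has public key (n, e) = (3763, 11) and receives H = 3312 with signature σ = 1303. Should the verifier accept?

reject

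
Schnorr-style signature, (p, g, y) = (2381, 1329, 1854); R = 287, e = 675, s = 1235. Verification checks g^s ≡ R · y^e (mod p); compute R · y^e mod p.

1173

1854^2 = 3437316 ≡ 1533
1854^4 ≡ 1533^2 = 2350089 ≡ 42
1854^8 ≡ 42^2 = 1764
1854^16 ≡ 1764^2 = 3111696 ≡ 2110
1854^32 ≡ 2110^2 = 4452100 ≡ 2011
1854^64 ≡ 2011^2 = 4044121 ≡ 1183
1854^128 ≡ 1183^2 = 1399489 ≡ 1842
1854^256 ≡ 1842^2 = 3392964 ≡ 39
1854^512 ≡ 39^2 = 1521
675 = 512 + 128 + 32 + 2 + 1, so 1854^675 ≡ 1521·1842·2011·1533·1854 ≡ 842 (mod 2381)
R · y^e ≡ 287·842 = 241654 ≡ 1173 (mod 2381)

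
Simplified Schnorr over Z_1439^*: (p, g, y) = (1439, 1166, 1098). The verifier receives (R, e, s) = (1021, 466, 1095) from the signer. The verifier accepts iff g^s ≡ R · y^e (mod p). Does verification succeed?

g^s mod p:
Squares mod 1439: 1166^1≡1166, 1166^2≡1140, 1166^4≡183, 1166^8≡392, 1166^16≡1130, 1166^32≡507, 1166^64≡907, 1166^128≡980, 1166^256≡587, 1166^512≡648, 1166^1024≡1155
1095 = 1024 + 64 + 4 + 2 + 1, so 1166^1095 ≡ 1155·907·183·1140·1166 ≡ 748 (mod 1439)
R · y^e mod p:
Squares mod 1439: 1098^1≡1098, 1098^2≡1161, 1098^4≡1017, 1098^8≡1087, 1098^16≡150, 1098^32≡915, 1098^64≡1166, 1098^128≡1140, 1098^256≡183
466 = 256 + 128 + 64 + 16 + 2, so 1098^466 ≡ 183·1140·1166·150·1161 ≡ 1210 (mod 1439)
1021·1210 = 1235410 ≡ 748 (mod 1439)
748 ≡ 748 (mod 1439); signature holds.

passes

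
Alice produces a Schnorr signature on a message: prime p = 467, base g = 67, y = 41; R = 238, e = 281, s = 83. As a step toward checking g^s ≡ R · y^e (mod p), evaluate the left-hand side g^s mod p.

460

Squares mod 467: 67^1≡67, 67^2≡286, 67^4≡71, 67^8≡371, 67^16≡343, 67^32≡432, 67^64≡291
83 = 64 + 16 + 2 + 1, so 67^83 ≡ 291·343·286·67 ≡ 460 (mod 467)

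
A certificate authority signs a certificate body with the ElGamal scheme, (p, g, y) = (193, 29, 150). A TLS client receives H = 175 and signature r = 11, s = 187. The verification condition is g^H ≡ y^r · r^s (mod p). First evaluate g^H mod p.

76

Squares mod 193: 29^1≡29, 29^2≡69, 29^4≡129, 29^8≡43, 29^16≡112, 29^32≡192, 29^64≡1, 29^128≡1
175 = 128 + 32 + 8 + 4 + 2 + 1, so 29^175 ≡ 1·192·43·129·69·29 ≡ 76 (mod 193)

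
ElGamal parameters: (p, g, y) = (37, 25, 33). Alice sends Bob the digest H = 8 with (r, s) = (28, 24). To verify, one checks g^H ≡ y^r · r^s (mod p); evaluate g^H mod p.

Squares mod 37: 25^1≡25, 25^2≡33, 25^4≡16, 25^8≡34
25^8 ≡ 34 (mod 37)

34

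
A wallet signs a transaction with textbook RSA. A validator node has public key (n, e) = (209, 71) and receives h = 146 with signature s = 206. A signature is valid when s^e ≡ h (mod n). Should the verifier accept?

s^2 ≡ 206^2 = 42436 ≡ 9
s^4 ≡ 9^2 = 81
s^8 ≡ 81^2 = 6561 ≡ 82
s^16 ≡ 82^2 = 6724 ≡ 36
s^32 ≡ 36^2 = 1296 ≡ 42
s^64 ≡ 42^2 = 1764 ≡ 92
71 = 64 + 4 + 2 + 1, so s^71 ≡ 92·81·9·206 ≡ 63 (mod 209)
s^71 mod 209 = 63, but h = 146.

reject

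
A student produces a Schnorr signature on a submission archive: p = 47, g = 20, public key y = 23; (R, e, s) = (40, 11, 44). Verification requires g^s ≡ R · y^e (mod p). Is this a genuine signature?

genuine

g^s mod p:
20^44 mod 47 = 2
R · y^e mod p:
23^11 mod 47 = 40
40·40 = 1600 ≡ 2 (mod 47)
2 ≡ 2 (mod 47); signature holds.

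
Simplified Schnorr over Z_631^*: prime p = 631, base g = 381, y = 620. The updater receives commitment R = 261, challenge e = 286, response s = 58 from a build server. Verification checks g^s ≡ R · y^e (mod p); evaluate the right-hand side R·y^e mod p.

124

620^2 = 384400 ≡ 121
620^4 ≡ 121^2 = 14641 ≡ 128
620^8 ≡ 128^2 = 16384 ≡ 609
620^16 ≡ 609^2 = 370881 ≡ 484
620^32 ≡ 484^2 = 234256 ≡ 155
620^64 ≡ 155^2 = 24025 ≡ 47
620^128 ≡ 47^2 = 2209 ≡ 316
620^256 ≡ 316^2 = 99856 ≡ 158
286 = 256 + 16 + 8 + 4 + 2, so 620^286 ≡ 158·484·609·128·121 ≡ 484 (mod 631)
R · y^e ≡ 261·484 = 126324 ≡ 124 (mod 631)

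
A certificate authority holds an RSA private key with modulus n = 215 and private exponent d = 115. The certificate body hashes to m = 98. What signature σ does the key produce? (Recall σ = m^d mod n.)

177

m^2 ≡ 98^2 = 9604 ≡ 144
m^4 ≡ 144^2 = 20736 ≡ 96
m^8 ≡ 96^2 = 9216 ≡ 186
m^16 ≡ 186^2 = 34596 ≡ 196
m^32 ≡ 196^2 = 38416 ≡ 146
m^64 ≡ 146^2 = 21316 ≡ 31
115 = 64 + 32 + 16 + 2 + 1, so m^115 ≡ 31·146·196·144·98 ≡ 177 (mod 215)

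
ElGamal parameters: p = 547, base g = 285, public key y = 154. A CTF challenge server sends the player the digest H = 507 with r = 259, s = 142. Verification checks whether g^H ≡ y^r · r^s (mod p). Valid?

no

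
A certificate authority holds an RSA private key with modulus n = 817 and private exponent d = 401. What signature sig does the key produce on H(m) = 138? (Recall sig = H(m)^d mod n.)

769

(H(m))^2 ≡ 138^2 = 19044 ≡ 253
(H(m))^4 ≡ 253^2 = 64009 ≡ 283
(H(m))^8 ≡ 283^2 = 80089 ≡ 23
(H(m))^16 ≡ 23^2 = 529
(H(m))^32 ≡ 529^2 = 279841 ≡ 427
(H(m))^64 ≡ 427^2 = 182329 ≡ 138
(H(m))^128 ≡ 138^2 = 19044 ≡ 253
(H(m))^256 ≡ 253^2 = 64009 ≡ 283
401 = 256 + 128 + 16 + 1, so (H(m))^401 ≡ 283·253·529·138 ≡ 769 (mod 817)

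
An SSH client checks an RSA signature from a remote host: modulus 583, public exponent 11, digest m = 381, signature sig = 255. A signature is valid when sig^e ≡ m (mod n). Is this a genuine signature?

forged

sig^2 ≡ 255^2 = 65025 ≡ 312
sig^4 ≡ 312^2 = 97344 ≡ 566
sig^8 ≡ 566^2 = 320356 ≡ 289
11 = 8 + 2 + 1, so sig^11 ≡ 289·312·255 ≡ 486 (mod 583)
486 ≠ 381, so verification fails.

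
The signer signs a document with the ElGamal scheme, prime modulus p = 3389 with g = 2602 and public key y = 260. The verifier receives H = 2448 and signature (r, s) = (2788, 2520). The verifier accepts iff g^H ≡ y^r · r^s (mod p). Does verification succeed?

fails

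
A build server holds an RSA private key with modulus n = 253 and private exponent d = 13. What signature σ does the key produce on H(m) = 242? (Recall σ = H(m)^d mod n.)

121

(H(m))^13 mod 253 = 121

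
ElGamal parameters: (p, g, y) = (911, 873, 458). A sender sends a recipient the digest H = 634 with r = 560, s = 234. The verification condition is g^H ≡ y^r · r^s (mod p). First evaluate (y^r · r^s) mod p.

6

458^2 = 209764 ≡ 234
458^4 ≡ 234^2 = 54756 ≡ 96
458^8 ≡ 96^2 = 9216 ≡ 106
458^16 ≡ 106^2 = 11236 ≡ 304
458^32 ≡ 304^2 = 92416 ≡ 405
458^64 ≡ 405^2 = 164025 ≡ 45
458^128 ≡ 45^2 = 2025 ≡ 203
458^256 ≡ 203^2 = 41209 ≡ 214
458^512 ≡ 214^2 = 45796 ≡ 246
560 = 512 + 32 + 16, so 458^560 ≡ 246·405·304 ≡ 414 (mod 911)
560^2 = 313600 ≡ 216
560^4 ≡ 216^2 = 46656 ≡ 195
560^8 ≡ 195^2 = 38025 ≡ 674
560^16 ≡ 674^2 = 454276 ≡ 598
560^32 ≡ 598^2 = 357604 ≡ 492
560^64 ≡ 492^2 = 242064 ≡ 649
560^128 ≡ 649^2 = 421201 ≡ 319
234 = 128 + 64 + 32 + 8 + 2, so 560^234 ≡ 319·649·492·674·216 ≡ 845 (mod 911)
y^r · r^s ≡ 414·845 = 349830 ≡ 6 (mod 911)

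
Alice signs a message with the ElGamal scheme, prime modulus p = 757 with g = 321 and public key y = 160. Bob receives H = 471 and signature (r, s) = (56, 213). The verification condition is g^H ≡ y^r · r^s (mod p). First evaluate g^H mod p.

Squares mod 757: 321^1≡321, 321^2≡89, 321^4≡351, 321^8≡567, 321^16≡521, 321^32≡435, 321^64≡732, 321^128≡625, 321^256≡13
471 = 256 + 128 + 64 + 16 + 4 + 2 + 1, so 321^471 ≡ 13·625·732·521·351·89·321 ≡ 648 (mod 757)

648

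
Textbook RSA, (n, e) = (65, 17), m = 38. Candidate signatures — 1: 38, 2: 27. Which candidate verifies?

1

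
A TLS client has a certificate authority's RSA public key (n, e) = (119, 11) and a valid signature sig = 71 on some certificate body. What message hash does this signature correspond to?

sig^2 ≡ 71^2 = 5041 ≡ 43
sig^4 ≡ 43^2 = 1849 ≡ 64
sig^8 ≡ 64^2 = 4096 ≡ 50
11 = 8 + 2 + 1, so sig^11 ≡ 50·43·71 ≡ 92 (mod 119)

92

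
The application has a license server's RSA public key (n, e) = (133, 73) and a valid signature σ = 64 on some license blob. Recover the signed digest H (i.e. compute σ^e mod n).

σ^73 mod 133 = 64

64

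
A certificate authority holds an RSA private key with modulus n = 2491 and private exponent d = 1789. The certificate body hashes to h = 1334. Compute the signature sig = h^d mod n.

1840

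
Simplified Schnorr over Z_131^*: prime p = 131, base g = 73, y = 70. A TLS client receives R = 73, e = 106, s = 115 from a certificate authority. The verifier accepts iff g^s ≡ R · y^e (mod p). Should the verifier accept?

g^s mod p:
Squares mod 131: 73^1≡73, 73^2≡89, 73^4≡61, 73^8≡53, 73^16≡58, 73^32≡89, 73^64≡61
115 = 64 + 32 + 16 + 2 + 1, so 73^115 ≡ 61·89·58·89·73 ≡ 130 (mod 131)
R · y^e mod p:
Squares mod 131: 70^1≡70, 70^2≡53, 70^4≡58, 70^8≡89, 70^16≡61, 70^32≡53, 70^64≡58
106 = 64 + 32 + 8 + 2, so 70^106 ≡ 58·53·89·53 ≡ 61 (mod 131)
73·61 = 4453 ≡ 130 (mod 131)
130 ≡ 130 (mod 131); signature holds.

accept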